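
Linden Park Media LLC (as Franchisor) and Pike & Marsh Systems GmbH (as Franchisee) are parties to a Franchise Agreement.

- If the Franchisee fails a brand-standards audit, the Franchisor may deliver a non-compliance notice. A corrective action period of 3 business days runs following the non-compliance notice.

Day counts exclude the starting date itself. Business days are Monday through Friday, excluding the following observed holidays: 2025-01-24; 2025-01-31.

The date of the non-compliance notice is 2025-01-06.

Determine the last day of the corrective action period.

The last day of the corrective action period: 3 business days after Monday, 2025-01-06, skipping weekends — Jan 7, Jan 8, Jan 9 — lands on Thursday, 2025-01-09.

2025-01-09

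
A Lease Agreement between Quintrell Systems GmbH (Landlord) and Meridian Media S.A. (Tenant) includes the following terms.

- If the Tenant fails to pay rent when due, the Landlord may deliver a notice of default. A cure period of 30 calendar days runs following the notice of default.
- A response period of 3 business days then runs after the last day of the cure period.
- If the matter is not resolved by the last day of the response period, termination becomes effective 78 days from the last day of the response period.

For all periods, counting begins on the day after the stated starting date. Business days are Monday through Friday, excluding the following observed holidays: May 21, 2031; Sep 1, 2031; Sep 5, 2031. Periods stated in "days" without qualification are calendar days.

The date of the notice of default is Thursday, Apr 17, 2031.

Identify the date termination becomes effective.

Adding 30 calendar days to Apr 17, 2031 gives May 17, 2031, which is the last day of the cure period.
The last day of the response period: 3 business days after Saturday, May 17, 2031, skipping weekends and the listed holiday on May 21 — May 19, May 20, May 22 — lands on Thursday, May 22, 2031.
Adding 78 calendar days to May 22, 2031 gives Aug 8, 2031, which is the date termination becomes effective.

Aug 8, 2031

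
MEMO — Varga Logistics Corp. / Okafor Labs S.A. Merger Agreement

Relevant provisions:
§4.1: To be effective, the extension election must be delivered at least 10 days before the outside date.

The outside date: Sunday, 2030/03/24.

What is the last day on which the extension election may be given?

2030/03/24 minus 10 days is 2030/03/14.

2030/03/14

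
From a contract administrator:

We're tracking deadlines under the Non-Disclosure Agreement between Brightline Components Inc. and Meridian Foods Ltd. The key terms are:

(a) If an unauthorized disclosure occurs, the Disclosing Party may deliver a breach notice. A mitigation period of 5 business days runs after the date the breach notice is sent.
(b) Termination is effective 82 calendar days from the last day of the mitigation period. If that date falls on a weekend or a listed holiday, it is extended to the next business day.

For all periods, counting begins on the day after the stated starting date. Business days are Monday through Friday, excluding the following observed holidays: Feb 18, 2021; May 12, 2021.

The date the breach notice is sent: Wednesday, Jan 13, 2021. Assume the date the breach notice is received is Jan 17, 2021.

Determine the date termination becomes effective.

Apr 12, 2021

From Wednesday, Jan 13, 2021, 5 business days (Jan 14, Jan 15, Jan 18, Jan 19, Jan 20, skipping weekends) brings us to Wednesday, Jan 20, 2021, which is the last day of the mitigation period.
The date termination becomes effective: Jan 20, 2021 + 82 days = Apr 12, 2021. Apr 12, 2021 is a Monday and is not a listed holiday, so no roll-forward applies.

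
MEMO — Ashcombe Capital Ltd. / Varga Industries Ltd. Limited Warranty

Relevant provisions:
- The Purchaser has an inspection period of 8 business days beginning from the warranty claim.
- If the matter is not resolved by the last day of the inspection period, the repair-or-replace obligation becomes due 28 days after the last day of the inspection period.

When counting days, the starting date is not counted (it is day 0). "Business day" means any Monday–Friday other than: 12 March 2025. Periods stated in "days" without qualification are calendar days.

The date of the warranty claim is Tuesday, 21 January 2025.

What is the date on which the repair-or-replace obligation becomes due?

28 February 2025

The last day of the inspection period: counting 8 business days from Tuesday, 21 January 2025 (Jan 22, Jan 23, Jan 24, Jan 27, Jan 28, Jan 29, Jan 30, Jan 31, skipping weekends) reaches Friday, 31 January 2025.
The date on which the repair-or-replace obligation becomes due: 31 January 2025 + 28 days = 28 February 2025.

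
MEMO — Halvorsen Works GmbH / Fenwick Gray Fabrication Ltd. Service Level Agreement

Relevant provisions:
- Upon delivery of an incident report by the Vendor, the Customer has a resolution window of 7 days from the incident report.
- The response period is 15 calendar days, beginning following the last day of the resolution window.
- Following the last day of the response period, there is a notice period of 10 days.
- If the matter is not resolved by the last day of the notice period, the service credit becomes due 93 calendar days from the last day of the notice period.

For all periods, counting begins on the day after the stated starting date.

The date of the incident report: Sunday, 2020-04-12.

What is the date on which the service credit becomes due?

2020-08-15

The last day of the resolution window: 2020-04-12 + 7 days = 2020-04-19.
The last day of the response period: 2020-04-19 + 15 days = 2020-05-04.
Adding 10 calendar days to 2020-05-04 gives 2020-05-14, which is the last day of the notice period.
The date on which the service credit becomes due: 2020-05-14 + 93 days = 2020-08-15.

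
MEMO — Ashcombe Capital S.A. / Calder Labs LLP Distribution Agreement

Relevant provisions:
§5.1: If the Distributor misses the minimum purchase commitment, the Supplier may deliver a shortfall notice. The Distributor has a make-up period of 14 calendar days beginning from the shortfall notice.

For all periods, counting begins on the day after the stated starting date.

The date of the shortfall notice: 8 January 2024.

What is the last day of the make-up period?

Adding 14 calendar days to 8 January 2024 gives 22 January 2024, which is the last day of the make-up period.

22 January 2024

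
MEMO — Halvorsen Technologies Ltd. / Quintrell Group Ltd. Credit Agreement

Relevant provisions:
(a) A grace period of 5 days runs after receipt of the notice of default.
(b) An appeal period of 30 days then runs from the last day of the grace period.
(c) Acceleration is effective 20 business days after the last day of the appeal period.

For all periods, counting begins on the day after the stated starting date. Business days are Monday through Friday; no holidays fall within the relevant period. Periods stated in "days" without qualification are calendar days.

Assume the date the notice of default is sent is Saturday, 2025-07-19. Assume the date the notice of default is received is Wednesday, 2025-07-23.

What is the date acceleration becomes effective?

The last day of the grace period: 5 calendar days after 2025-07-23 is 2025-07-28.
The last day of the appeal period: 2025-07-28 + 30 days = 2025-08-27.
The date acceleration becomes effective: counting 20 business days from Wednesday, 2025-08-27 (Aug 28, Aug 29, Sep 1, Sep 2, …, Sep 22, Sep 23, Sep 24, skipping weekends) reaches Wednesday, 2025-09-24.

2025-09-24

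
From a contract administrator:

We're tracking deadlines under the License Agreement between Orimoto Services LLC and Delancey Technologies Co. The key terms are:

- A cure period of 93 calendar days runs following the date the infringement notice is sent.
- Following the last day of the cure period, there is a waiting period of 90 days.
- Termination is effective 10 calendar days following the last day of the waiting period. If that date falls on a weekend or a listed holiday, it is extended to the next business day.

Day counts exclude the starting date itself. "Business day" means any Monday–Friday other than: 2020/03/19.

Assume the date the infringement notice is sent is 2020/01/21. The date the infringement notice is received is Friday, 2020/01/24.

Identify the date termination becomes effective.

Adding 93 calendar days to 2020/01/21 gives 2020/04/23, which is the last day of the cure period.
The last day of the waiting period: 2020/04/23 + 90 days = 2020/07/22.
The date termination becomes effective: 10 calendar days after 2020/07/22 is 2020/08/01. That falls on a Saturday, so it rolls to the next business day, Monday, 2020/08/03.

2020/08/03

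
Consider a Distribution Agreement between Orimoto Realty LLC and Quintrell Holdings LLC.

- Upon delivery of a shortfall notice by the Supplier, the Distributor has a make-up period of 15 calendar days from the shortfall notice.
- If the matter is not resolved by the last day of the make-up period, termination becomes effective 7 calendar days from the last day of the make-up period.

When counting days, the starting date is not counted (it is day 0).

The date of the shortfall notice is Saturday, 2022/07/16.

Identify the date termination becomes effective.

2022/08/07

Adding 15 calendar days to 2022/07/16 gives 2022/07/31, which is the last day of the make-up period.
Adding 7 calendar days to 2022/07/31 gives 2022/08/07, which is the date termination becomes effective.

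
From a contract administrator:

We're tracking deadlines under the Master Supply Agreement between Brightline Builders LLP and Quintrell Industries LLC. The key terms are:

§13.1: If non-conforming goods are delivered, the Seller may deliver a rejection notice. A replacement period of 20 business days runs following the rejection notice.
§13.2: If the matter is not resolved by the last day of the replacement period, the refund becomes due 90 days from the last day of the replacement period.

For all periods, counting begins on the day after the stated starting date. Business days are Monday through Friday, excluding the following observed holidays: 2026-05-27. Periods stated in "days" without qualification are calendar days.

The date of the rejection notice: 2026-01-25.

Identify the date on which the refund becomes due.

The last day of the replacement period: 20 business days after Sunday, 2026-01-25, skipping weekends — Jan 26, Jan 27, Jan 28, Jan 29, …, Feb 18, Feb 19, Feb 20 — lands on Friday, 2026-02-20.
The date on which the refund becomes due: 90 calendar days after 2026-02-20 is 2026-05-21.

2026-05-21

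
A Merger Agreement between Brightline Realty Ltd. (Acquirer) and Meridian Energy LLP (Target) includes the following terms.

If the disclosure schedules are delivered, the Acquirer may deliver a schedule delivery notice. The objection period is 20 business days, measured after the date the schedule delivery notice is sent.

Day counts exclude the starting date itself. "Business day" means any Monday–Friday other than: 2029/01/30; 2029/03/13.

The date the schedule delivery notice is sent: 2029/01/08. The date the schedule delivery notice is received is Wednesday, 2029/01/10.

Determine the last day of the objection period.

From Monday, 2029/01/08, 20 business days (Jan 9, Jan 10, Jan 11, Jan 12, …, Feb 2, Feb 5, Feb 6, skipping weekends and the listed holiday on Jan 30) brings us to Tuesday, 2029/02/06, which is the last day of the objection period.

2029/02/06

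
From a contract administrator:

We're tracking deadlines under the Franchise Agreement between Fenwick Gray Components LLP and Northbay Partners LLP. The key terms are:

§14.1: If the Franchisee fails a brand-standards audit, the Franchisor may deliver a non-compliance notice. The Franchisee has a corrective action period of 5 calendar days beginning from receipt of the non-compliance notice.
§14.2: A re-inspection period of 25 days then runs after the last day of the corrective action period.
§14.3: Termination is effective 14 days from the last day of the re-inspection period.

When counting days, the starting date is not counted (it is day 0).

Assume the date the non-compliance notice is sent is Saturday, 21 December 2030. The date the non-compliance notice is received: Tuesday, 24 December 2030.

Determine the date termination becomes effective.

The last day of the corrective action period: 24 December 2030 + 5 days = 29 December 2030.
Adding 25 calendar days to 29 December 2030 gives 23 January 2031, which is the last day of the re-inspection period.
Adding 14 calendar days to 23 January 2031 gives 6 February 2031, which is the date termination becomes effective.

6 February 2031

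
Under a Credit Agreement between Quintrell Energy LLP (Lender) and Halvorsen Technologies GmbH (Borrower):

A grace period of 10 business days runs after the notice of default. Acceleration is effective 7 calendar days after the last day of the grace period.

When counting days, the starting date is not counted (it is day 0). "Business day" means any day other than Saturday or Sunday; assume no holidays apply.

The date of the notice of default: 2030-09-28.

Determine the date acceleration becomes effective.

The last day of the grace period: counting 10 business days from Saturday, 2030-09-28 (Sep 30, Oct 1, Oct 2, Oct 3, Oct 4, Oct 7, Oct 8, Oct 9, Oct 10, Oct 11, skipping weekends) reaches Friday, 2030-10-11.
Adding 7 calendar days to 2030-10-11 gives 2030-10-18, which is the date acceleration becomes effective.

2030-10-18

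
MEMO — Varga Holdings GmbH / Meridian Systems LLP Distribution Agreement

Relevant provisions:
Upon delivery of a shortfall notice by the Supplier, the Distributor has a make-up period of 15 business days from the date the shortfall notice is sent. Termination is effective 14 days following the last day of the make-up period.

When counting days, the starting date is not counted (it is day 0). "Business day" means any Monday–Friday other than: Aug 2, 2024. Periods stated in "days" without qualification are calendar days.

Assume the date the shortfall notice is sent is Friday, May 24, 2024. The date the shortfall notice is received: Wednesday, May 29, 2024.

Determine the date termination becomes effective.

From Friday, May 24, 2024, 15 business days (May 27, May 28, May 29, May 30, …, Jun 12, Jun 13, Jun 14, skipping weekends) brings us to Friday, Jun 14, 2024, which is the last day of the make-up period.
The date termination becomes effective: Jun 14, 2024 + 14 days = Jun 28, 2024.

Jun 28, 2024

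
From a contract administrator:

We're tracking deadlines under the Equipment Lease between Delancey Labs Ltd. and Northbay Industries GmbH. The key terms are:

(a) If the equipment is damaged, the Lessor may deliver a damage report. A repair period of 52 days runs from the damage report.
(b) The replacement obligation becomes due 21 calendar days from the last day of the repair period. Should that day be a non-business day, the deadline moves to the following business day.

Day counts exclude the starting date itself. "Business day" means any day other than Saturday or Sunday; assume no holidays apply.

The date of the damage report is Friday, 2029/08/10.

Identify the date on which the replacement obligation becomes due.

2029/10/22

Adding 52 calendar days to 2029/08/10 gives 2029/10/01, which is the last day of the repair period.
The date on which the replacement obligation becomes due: 2029/10/01 + 21 days = 2029/10/22. 2029/10/22 is a Monday, so no roll-forward applies.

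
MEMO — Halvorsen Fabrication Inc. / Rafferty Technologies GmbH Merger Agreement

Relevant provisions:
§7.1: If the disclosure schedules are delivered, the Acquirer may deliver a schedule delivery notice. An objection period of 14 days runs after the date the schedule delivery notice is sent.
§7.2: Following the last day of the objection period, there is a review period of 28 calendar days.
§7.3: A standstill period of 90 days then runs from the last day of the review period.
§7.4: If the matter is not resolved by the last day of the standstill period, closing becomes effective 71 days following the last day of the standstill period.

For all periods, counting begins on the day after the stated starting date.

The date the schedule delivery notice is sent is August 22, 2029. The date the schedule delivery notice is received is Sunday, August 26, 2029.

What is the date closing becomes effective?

March 13, 2030

Adding 14 calendar days to August 22, 2029 gives September 5, 2029, which is the last day of the objection period.
The last day of the review period: 28 calendar days after September 5, 2029 is October 3, 2029.
Adding 90 calendar days to October 3, 2029 gives January 1, 2030, which is the last day of the standstill period.
The date closing becomes effective: 71 calendar days after January 1, 2030 is March 13, 2030.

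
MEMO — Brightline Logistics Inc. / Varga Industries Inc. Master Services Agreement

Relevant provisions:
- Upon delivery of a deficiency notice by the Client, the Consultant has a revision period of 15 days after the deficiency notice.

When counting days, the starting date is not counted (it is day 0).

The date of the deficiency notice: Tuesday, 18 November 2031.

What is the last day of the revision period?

The last day of the revision period: 18 November 2031 + 15 days = 3 December 2031.

3 December 2031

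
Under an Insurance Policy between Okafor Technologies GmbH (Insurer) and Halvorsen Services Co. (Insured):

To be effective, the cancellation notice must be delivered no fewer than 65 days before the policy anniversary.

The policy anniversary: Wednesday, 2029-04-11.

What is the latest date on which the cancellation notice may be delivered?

Counting back 65 calendar days from 2029-04-11 gives 2029-02-05.

2029-02-05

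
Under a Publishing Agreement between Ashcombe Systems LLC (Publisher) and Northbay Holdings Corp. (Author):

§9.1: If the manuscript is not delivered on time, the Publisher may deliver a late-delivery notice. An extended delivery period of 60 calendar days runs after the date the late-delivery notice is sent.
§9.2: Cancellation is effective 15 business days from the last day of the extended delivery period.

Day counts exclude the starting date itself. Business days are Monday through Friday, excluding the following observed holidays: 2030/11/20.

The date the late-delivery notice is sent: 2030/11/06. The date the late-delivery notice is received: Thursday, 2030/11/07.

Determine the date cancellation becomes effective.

Adding 60 calendar days to 2030/11/06 gives 2031/01/05, which is the last day of the extended delivery period.
The date cancellation becomes effective: 15 business days after Sunday, 2031/01/05, skipping weekends — Jan 6, Jan 7, Jan 8, Jan 9, …, Jan 22, Jan 23, Jan 24 — lands on Friday, 2031/01/24.

2031/01/24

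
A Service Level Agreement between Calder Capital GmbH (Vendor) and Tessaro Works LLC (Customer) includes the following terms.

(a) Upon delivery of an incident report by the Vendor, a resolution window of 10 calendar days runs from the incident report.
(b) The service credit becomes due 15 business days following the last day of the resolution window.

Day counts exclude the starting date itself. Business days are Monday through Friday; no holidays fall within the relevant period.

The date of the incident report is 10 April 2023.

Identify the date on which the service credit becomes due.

11 May 2023

The last day of the resolution window: 10 April 2023 + 10 days = 20 April 2023.
The date on which the service credit becomes due: counting 15 business days from Thursday, 20 April 2023 (Apr 21, Apr 24, Apr 25, Apr 26, …, May 9, May 10, May 11, skipping weekends) reaches Thursday, 11 May 2023.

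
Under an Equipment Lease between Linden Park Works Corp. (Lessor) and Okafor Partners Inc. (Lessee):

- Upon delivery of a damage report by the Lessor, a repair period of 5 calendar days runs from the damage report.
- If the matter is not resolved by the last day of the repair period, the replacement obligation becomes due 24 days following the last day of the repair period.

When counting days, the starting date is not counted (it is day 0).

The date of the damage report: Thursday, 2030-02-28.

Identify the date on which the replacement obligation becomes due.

The last day of the repair period: 5 calendar days after 2030-02-28 is 2030-03-05.
Adding 24 calendar days to 2030-03-05 gives 2030-03-29, which is the date on which the replacement obligation becomes due.

2030-03-29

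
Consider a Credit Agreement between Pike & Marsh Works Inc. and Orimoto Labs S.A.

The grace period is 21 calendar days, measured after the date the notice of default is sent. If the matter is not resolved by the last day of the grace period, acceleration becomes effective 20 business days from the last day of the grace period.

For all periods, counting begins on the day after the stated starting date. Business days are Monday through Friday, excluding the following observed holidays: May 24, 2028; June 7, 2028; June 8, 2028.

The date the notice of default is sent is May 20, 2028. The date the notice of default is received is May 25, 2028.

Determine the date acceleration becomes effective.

The last day of the grace period: 21 calendar days after May 20, 2028 is June 10, 2028.
The date acceleration becomes effective: counting 20 business days from Saturday, June 10, 2028 (Jun 12, Jun 13, Jun 14, Jun 15, …, Jul 5, Jul 6, Jul 7, skipping weekends) reaches Friday, July 7, 2028.

July 7, 2028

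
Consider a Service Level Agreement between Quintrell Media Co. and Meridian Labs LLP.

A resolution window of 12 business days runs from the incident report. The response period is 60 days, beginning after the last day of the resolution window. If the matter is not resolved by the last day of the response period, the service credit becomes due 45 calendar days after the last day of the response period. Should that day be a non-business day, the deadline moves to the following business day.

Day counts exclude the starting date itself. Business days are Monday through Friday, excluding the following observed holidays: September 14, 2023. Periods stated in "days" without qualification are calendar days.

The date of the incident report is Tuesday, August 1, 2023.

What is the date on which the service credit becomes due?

November 30, 2023

The last day of the resolution window: 12 business days after Tuesday, August 1, 2023, skipping weekends — Aug 2, Aug 3, Aug 4, Aug 7, …, Aug 15, Aug 16, Aug 17 — lands on Thursday, August 17, 2023.
The last day of the response period: August 17, 2023 + 60 days = October 16, 2023.
The date on which the service credit becomes due: 45 calendar days after October 16, 2023 is November 30, 2023. November 30, 2023 is a Thursday and is not a listed holiday, so no roll-forward applies.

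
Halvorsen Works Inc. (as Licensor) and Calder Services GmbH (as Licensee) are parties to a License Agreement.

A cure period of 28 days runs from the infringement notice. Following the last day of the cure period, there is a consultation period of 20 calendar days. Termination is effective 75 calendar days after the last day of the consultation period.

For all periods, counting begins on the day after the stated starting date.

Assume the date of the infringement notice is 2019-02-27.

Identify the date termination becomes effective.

2019-06-30

Adding 28 calendar days to 2019-02-27 gives 2019-03-27, which is the last day of the cure period.
The last day of the consultation period: 20 calendar days after 2019-03-27 is 2019-04-16.
The date termination becomes effective: 75 calendar days after 2019-04-16 is 2019-06-30.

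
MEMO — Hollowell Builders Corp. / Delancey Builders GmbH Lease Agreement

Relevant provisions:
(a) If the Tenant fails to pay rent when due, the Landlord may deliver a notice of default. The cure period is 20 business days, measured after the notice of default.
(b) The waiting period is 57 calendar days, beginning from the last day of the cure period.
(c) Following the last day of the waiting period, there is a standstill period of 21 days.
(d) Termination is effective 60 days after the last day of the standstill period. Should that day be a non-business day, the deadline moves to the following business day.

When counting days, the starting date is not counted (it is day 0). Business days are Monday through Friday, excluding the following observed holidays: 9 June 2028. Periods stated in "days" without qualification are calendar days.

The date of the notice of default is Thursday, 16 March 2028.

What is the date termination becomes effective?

29 August 2028

The last day of the cure period: counting 20 business days from Thursday, 16 March 2028 (Mar 17, Mar 20, Mar 21, Mar 22, …, Apr 11, Apr 12, Apr 13, skipping weekends) reaches Thursday, 13 April 2028.
Adding 57 calendar days to 13 April 2028 gives 9 June 2028, which is the last day of the waiting period.
The last day of the standstill period: 9 June 2028 + 21 days = 30 June 2028.
The date termination becomes effective: 60 calendar days after 30 June 2028 is 29 August 2028. 29 August 2028 is a Tuesday and is not a listed holiday, so no roll-forward applies.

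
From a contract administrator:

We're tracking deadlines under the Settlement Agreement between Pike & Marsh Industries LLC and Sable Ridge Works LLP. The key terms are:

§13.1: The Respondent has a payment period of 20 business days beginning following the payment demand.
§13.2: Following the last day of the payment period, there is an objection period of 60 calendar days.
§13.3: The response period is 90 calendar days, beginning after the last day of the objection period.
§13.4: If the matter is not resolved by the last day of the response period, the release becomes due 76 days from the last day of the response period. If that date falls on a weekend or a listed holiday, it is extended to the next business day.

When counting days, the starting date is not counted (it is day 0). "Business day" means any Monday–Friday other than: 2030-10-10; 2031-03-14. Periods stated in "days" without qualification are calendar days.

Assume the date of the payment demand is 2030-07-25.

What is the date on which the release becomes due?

The last day of the payment period: 20 business days after Thursday, 2030-07-25, skipping weekends — Jul 26, Jul 29, Jul 30, Jul 31, …, Aug 20, Aug 21, Aug 22 — lands on Thursday, 2030-08-22.
Adding 60 calendar days to 2030-08-22 gives 2030-10-21, which is the last day of the objection period.
The last day of the response period: 2030-10-21 + 90 days = 2031-01-19.
Adding 76 calendar days to 2031-01-19 gives 2031-04-05, which is the date on which the release becomes due. That falls on a Saturday, so it rolls to the next business day, Monday, 2031-04-07.

2031-04-07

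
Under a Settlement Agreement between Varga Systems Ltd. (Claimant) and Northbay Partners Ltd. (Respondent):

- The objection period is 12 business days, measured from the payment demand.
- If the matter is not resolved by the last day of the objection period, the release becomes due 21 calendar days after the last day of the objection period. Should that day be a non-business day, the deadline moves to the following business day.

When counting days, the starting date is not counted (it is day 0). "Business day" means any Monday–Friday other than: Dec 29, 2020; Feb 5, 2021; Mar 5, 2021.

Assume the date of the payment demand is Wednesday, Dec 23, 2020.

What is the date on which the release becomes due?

From Wednesday, Dec 23, 2020, 12 business days (Dec 24, Dec 25, Dec 28, Dec 30, …, Jan 7, Jan 8, Jan 11, skipping weekends and the listed holiday on Dec 29) brings us to Monday, Jan 11, 2021, which is the last day of the objection period.
The date on which the release becomes due: Jan 11, 2021 + 21 days = Feb 1, 2021. Feb 1, 2021 is a Monday and is not a listed holiday, so no roll-forward applies.

Feb 1, 2021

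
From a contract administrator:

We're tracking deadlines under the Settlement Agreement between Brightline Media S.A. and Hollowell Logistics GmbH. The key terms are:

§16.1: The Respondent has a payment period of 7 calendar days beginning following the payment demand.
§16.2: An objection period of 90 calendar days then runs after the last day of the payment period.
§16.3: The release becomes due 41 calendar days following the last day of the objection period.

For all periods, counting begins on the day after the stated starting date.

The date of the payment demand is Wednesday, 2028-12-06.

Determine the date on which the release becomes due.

Adding 7 calendar days to 2028-12-06 gives 2028-12-13, which is the last day of the payment period.
Adding 90 calendar days to 2028-12-13 gives 2029-03-13, which is the last day of the objection period.
The date on which the release becomes due: 2029-03-13 + 41 days = 2029-04-23.

2029-04-23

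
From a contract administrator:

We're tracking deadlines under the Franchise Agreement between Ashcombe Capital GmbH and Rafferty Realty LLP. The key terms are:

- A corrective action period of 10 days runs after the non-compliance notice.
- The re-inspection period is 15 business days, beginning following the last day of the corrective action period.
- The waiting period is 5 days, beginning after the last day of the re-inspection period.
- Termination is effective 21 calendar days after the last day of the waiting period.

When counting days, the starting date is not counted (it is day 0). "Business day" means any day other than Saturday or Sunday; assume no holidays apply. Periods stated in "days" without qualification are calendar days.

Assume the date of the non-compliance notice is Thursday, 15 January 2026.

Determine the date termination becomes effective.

The last day of the corrective action period: 15 January 2026 + 10 days = 25 January 2026.
The last day of the re-inspection period: counting 15 business days from Sunday, 25 January 2026 (Jan 26, Jan 27, Jan 28, Jan 29, …, Feb 11, Feb 12, Feb 13, skipping weekends) reaches Friday, 13 February 2026.
The last day of the waiting period: 5 calendar days after 13 February 2026 is 18 February 2026.
Adding 21 calendar days to 18 February 2026 gives 11 March 2026, which is the date termination becomes effective.

11 March 2026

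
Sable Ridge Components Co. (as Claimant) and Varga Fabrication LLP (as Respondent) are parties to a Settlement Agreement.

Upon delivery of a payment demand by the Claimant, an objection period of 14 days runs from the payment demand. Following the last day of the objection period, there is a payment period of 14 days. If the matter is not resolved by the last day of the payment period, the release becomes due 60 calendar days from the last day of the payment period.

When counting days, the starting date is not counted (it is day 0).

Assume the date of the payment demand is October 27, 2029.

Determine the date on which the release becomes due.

January 23, 2030

Adding 14 calendar days to October 27, 2029 gives November 10, 2029, which is the last day of the objection period.
Adding 14 calendar days to November 10, 2029 gives November 24, 2029, which is the last day of the payment period.
Adding 60 calendar days to November 24, 2029 gives January 23, 2030, which is the date on which the release becomes due.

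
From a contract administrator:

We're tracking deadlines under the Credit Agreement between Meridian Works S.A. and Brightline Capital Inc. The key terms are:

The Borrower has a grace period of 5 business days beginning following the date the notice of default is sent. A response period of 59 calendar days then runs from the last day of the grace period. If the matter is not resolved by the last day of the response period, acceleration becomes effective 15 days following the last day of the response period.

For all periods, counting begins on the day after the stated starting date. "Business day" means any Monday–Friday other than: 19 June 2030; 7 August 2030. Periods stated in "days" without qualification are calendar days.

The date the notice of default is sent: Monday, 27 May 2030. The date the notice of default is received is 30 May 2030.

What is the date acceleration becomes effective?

The last day of the grace period: 5 business days after Monday, 27 May 2030, skipping weekends — May 28, May 29, May 30, May 31, Jun 3 — lands on Monday, 3 June 2030.
Adding 59 calendar days to 3 June 2030 gives 1 August 2030, which is the last day of the response period.
The date acceleration becomes effective: 15 calendar days after 1 August 2030 is 16 August 2030.

16 August 2030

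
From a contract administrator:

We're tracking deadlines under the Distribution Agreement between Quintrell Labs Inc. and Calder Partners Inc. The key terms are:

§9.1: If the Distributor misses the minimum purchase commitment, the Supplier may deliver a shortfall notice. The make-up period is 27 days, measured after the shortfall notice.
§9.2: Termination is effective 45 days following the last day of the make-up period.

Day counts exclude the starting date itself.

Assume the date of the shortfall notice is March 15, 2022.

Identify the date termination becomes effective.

May 26, 2022

Adding 27 calendar days to March 15, 2022 gives April 11, 2022, which is the last day of the make-up period.
The date termination becomes effective: 45 calendar days after April 11, 2022 is May 26, 2022.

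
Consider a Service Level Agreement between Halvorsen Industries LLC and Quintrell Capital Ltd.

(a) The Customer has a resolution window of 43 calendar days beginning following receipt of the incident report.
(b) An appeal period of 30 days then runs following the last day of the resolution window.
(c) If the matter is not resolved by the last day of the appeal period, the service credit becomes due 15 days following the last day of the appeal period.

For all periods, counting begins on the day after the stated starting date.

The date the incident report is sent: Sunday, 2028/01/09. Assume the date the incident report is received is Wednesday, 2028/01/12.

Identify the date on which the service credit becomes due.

The last day of the resolution window: 2028/01/12 + 43 days = 2028/02/24.
Adding 30 calendar days to 2028/02/24 gives 2028/03/25, which is the last day of the appeal period.
The date on which the service credit becomes due: 15 calendar days after 2028/03/25 is 2028/04/09.

2028/04/09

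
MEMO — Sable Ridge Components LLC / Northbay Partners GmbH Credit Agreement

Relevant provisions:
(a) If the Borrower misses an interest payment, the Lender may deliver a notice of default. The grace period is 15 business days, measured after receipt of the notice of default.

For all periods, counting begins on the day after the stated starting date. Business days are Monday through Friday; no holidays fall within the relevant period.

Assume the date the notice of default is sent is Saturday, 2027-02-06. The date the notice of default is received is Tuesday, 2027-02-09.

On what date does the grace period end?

2027-03-02

The last day of the grace period: counting 15 business days from Tuesday, 2027-02-09 (Feb 10, Feb 11, Feb 12, Feb 15, …, Feb 26, Mar 1, Mar 2, skipping weekends) reaches Tuesday, 2027-03-02.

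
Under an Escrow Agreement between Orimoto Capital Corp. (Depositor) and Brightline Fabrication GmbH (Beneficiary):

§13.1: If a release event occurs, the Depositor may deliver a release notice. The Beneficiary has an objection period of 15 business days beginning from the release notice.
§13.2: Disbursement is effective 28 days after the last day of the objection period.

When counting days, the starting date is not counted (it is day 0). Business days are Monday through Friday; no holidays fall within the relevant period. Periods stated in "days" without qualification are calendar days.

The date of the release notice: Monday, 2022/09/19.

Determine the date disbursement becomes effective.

The last day of the objection period: counting 15 business days from Monday, 2022/09/19 (Sep 20, Sep 21, Sep 22, Sep 23, …, Oct 6, Oct 7, Oct 10, skipping weekends) reaches Monday, 2022/10/10.
Adding 28 calendar days to 2022/10/10 gives 2022/11/07, which is the date disbursement becomes effective.

2022/11/07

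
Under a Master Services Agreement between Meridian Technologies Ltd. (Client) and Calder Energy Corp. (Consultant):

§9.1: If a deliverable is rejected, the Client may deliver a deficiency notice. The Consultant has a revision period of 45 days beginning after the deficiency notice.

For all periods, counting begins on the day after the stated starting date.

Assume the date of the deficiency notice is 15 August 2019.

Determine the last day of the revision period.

The last day of the revision period: 45 calendar days after 15 August 2019 is 29 September 2019.

29 September 2019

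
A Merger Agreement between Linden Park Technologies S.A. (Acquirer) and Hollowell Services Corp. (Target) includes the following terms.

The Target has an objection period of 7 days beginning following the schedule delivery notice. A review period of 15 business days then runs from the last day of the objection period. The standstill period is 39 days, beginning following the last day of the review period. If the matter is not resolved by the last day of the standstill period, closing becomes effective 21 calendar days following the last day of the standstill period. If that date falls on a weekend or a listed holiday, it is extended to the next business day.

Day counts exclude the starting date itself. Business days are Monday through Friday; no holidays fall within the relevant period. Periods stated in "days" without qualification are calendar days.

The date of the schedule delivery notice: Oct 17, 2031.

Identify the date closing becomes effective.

Adding 7 calendar days to Oct 17, 2031 gives Oct 24, 2031, which is the last day of the objection period.
The last day of the review period: counting 15 business days from Friday, Oct 24, 2031 (Oct 27, Oct 28, Oct 29, Oct 30, …, Nov 12, Nov 13, Nov 14, skipping weekends) reaches Friday, Nov 14, 2031.
Adding 39 calendar days to Nov 14, 2031 gives Dec 23, 2031, which is the last day of the standstill period.
The date closing becomes effective: 21 calendar days after Dec 23, 2031 is Jan 13, 2032. Jan 13, 2032 is a Tuesday, so no roll-forward applies.

Jan 13, 2032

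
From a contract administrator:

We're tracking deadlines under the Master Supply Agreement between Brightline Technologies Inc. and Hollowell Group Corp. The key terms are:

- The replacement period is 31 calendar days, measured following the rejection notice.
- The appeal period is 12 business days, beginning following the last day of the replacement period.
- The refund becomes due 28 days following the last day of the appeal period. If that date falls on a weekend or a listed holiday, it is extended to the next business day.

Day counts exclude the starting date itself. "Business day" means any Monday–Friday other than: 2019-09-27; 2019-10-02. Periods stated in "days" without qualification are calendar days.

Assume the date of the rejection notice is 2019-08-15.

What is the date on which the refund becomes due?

The last day of the replacement period: 2019-08-15 + 31 days = 2019-09-15.
The last day of the appeal period: counting 12 business days from Sunday, 2019-09-15 (Sep 16, Sep 17, Sep 18, Sep 19, …, Sep 30, Oct 1, Oct 3, skipping weekends and the listed holidays on Sep 27, Oct 2) reaches Thursday, 2019-10-03.
The date on which the refund becomes due: 2019-10-03 + 28 days = 2019-10-31. 2019-10-31 is a Thursday and is not a listed holiday, so no roll-forward applies.

2019-10-31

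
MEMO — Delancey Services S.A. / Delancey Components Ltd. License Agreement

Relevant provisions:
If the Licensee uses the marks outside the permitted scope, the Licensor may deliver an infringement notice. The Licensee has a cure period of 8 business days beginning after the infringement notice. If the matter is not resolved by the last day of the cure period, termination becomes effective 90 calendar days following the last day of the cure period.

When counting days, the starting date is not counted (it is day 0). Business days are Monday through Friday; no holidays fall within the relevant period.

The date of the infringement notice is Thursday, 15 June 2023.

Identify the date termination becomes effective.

The last day of the cure period: 8 business days after Thursday, 15 June 2023, skipping weekends — Jun 16, Jun 19, Jun 20, Jun 21, Jun 22, Jun 23, Jun 26, Jun 27 — lands on Tuesday, 27 June 2023.
The date termination becomes effective: 90 calendar days after 27 June 2023 is 25 September 2023.

25 September 2023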